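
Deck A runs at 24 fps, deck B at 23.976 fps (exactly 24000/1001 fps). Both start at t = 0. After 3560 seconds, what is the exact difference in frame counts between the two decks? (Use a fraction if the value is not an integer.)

A emits 24 × 3560 = 85440 frames; B emits 24000/1001 × 3560 = 85440000/1001.
Difference = 85440/1001 frames (≈ 85.3546); B is behind A.

85440/1001 frames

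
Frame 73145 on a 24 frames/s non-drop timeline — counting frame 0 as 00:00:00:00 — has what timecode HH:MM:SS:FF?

00:50:47:17

73145 ÷ 24 = 3047 full seconds, remainder 17 frames.
3047 s = 0 h 50 min 47 s.
Timecode: 00:50:47:17.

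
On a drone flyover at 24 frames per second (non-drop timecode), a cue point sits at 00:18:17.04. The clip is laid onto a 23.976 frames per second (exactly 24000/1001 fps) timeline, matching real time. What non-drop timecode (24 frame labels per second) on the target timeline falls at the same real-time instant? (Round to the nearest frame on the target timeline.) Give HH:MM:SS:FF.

Source frame index: (0×3600 + 18×60 + 17) × 24 + 4 = 26332.
Real time: 26332 / (24) = 6583/6 s.
Target frame: (6583/6) × (24000/1001) = 26332000/1001 ≈ 26305.694 → 26306.
At 24 labels/s: frame 26306 → 00:18:16:02.

00:18:16:02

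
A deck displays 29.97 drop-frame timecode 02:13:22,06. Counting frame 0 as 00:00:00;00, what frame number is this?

239826

Complete 10-minute blocks: 13, each 17982 frames → 233766.
Remaining 3 whole minutes in the current block: 1800 + 2 × 1798 = 5396 frames.
Within the current minute: 22 × 30 + 6 − 2 = 664 (labels ;00/;01 skipped at this minute). Total = 233766 + 5396 + 664 = 239826.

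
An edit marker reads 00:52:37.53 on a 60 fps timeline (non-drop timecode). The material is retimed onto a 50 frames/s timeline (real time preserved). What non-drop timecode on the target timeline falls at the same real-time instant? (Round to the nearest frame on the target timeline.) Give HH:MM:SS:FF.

00:52:37:44

Source frame index: (0×3600 + 52×60 + 37) × 60 + 53 = 189473.
Real time: 189473 / (60) = 189473/60 s.
Target frame: (189473/60) × (50) = 947365/6 ≈ 157894.167 → 157894.
At 50 labels/s: frame 157894 → 00:52:37:44.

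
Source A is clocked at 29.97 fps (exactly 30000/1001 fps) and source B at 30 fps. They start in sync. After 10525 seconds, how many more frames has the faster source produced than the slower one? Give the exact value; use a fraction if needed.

315750/1001 frames

A emits 30000/1001 × 10525 = 315750000/1001 frames; B emits 30 × 10525 = 315750.
Difference = 315750/1001 frames (≈ 315.4346); B is ahead of A.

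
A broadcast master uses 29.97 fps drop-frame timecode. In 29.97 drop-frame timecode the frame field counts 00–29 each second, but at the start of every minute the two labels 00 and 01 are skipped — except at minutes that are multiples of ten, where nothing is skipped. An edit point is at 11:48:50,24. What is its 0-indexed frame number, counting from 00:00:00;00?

Complete 10-minute blocks: 70, each 17982 frames → 1258740.
Remaining 8 whole minutes in the current block: 1800 + 7 × 1798 = 14386 frames.
Within the current minute: 50 × 30 + 24 − 2 = 1522 (labels ;00/;01 skipped at this minute). Total = 1258740 + 14386 + 1522 = 1274648.

1274648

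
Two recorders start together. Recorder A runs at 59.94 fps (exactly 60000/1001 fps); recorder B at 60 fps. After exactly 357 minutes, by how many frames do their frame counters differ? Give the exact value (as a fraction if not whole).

357 min = 21420 s.
A emits 60000/1001 × 21420 = 183600000/143 frames; B emits 60 × 21420 = 1285200.
Difference = 183600/143 frames (≈ 1283.9161); B is ahead of A.

183600/143 frames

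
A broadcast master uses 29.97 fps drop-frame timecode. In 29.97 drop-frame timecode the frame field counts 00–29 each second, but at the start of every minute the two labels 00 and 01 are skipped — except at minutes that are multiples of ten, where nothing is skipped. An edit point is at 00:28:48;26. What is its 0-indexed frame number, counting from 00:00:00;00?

Complete 10-minute blocks: 2, each 17982 frames → 35964.
Remaining 8 whole minutes in the current block: 1800 + 7 × 1798 = 14386 frames.
Within the current minute: 48 × 30 + 26 − 2 = 1464 (labels ;00/;01 skipped at this minute). Total = 35964 + 14386 + 1464 = 51814.

51814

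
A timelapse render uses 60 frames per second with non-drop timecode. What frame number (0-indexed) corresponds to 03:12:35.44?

Total seconds to the label: (3 × 3600 + 12 × 60 + 35) = 11555.
Frame index = 11555 × 60 + 44 = 693344.

frame 693344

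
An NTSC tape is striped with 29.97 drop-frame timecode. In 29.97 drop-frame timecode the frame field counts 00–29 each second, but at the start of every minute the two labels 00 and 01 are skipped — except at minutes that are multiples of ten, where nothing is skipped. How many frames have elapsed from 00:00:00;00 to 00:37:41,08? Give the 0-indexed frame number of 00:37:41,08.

67770

As if non-drop at 30 labels/s: (0 × 3600 + 37 × 60 + 41) × 30 + 8 = 67838.
Minute boundaries passed: 37; those not divisible by 10: 37 − 3 = 34; dropped labels = 2 × 34 = 68.
Actual frame index = 67838 − 68 = 67770.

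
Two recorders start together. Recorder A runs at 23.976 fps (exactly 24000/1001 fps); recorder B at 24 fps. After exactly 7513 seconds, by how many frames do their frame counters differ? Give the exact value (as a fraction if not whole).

16392/91 frames

A emits 24000/1001 × 7513 = 16392000/91 frames; B emits 24 × 7513 = 180312.
Difference = 16392/91 frames (≈ 180.1319); B is ahead of A.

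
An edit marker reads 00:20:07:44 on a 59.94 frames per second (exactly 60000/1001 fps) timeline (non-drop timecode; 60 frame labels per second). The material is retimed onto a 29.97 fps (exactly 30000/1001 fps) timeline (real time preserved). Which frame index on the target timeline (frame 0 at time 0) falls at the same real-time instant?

Source frame index: (0×3600 + 20×60 + 7) × 60 + 44 = 72464.
Real time: 72464 / (60000/1001) = 4533529/3750 s.
Target frame: (4533529/3750) × (30000/1001) = 36232.

frame 36232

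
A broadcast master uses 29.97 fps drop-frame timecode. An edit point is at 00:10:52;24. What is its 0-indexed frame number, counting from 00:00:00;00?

Complete 10-minute blocks: 1, each 17982 frames → 17982.
Remaining 0 whole minutes in the current block: 0 frames.
Within the current minute: 52 × 30 + 24 = 1584. Total = 17982 + 0 + 1584 = 19566.

19566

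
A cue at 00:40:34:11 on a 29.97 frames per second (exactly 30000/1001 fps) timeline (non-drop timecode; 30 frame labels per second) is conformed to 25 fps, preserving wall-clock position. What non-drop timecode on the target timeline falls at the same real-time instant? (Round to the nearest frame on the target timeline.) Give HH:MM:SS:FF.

Source frame index: (0×3600 + 40×60 + 34) × 30 + 11 = 73031.
Real time: 73031 / (30000/1001) = 73104031/30000 s.
Target frame: (73104031/30000) × (25) = 73104031/1200 ≈ 60920.026 → 60920.
At 25 labels/s: frame 60920 → 00:40:36:20.

00:40:36:20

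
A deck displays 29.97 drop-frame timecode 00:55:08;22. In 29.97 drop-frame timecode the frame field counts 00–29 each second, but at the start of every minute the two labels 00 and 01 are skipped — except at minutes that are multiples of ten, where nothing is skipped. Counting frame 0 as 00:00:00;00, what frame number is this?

Complete 10-minute blocks: 5, each 17982 frames → 89910.
Remaining 5 whole minutes in the current block: 1800 + 4 × 1798 = 8992 frames.
Within the current minute: 8 × 30 + 22 − 2 = 260 (labels ;00/;01 skipped at this minute). Total = 89910 + 8992 + 260 = 99162.

99162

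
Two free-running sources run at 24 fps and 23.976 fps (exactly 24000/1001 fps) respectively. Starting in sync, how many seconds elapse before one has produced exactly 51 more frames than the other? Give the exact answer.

The gap grows by |24000/1001 − 24| = 24/1001 frames per second.
Time for a 51-frame gap: 51 ÷ (24/1001) = 2127.125 s.

2127.125 seconds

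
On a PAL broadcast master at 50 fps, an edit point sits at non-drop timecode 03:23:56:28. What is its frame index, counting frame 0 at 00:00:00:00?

Total seconds to the label: (3 × 3600 + 23 × 60 + 56) = 12236.
Frame index = 12236 × 50 + 28 = 611828.

frame 611828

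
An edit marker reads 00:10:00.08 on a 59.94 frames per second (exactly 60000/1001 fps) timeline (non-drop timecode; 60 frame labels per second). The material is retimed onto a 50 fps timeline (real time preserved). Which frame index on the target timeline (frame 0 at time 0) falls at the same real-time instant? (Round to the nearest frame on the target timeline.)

frame 30037

Source frame index: (0×3600 + 10×60 + 0) × 60 + 8 = 36008.
Real time: 36008 / (60000/1001) = 4505501/7500 s.
Target frame: (4505501/7500) × (50) = 4505501/150 ≈ 30036.673 → 30037.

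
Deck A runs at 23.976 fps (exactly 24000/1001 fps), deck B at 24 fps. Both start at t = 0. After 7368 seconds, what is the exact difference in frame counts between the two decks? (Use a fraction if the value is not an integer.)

176832/1001 frames

A emits 24000/1001 × 7368 = 176832000/1001 frames; B emits 24 × 7368 = 176832.
Difference = 176832/1001 frames (≈ 176.6553); B is ahead of A.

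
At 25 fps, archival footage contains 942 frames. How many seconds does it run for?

Running time = 942 / (25) = 37.68 s.

37.68 seconds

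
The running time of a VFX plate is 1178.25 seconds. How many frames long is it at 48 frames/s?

56556 frames

Frames = 1178.25 × 48 = 56556.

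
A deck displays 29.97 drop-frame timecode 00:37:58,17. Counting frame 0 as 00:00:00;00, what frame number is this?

As if non-drop at 30 labels/s: (0 × 3600 + 37 × 60 + 58) × 30 + 17 = 68357.
Minute boundaries passed: 37; those not divisible by 10: 37 − 3 = 34; dropped labels = 2 × 34 = 68.
Actual frame index = 68357 − 68 = 68289.

68289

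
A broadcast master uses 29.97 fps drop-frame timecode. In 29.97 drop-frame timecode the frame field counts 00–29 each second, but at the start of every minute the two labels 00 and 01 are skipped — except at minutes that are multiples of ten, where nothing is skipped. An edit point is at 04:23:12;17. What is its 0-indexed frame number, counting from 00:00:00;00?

Complete 10-minute blocks: 26, each 17982 frames → 467532.
Remaining 3 whole minutes in the current block: 1800 + 2 × 1798 = 5396 frames.
Within the current minute: 12 × 30 + 17 − 2 = 375 (labels ;00/;01 skipped at this minute). Total = 467532 + 5396 + 375 = 473303.

473303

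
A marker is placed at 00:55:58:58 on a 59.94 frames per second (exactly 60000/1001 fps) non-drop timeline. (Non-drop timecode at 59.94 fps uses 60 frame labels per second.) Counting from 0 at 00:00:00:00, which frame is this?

frame 201538

Total seconds to the label: (0 × 3600 + 55 × 60 + 58) = 3358.
Frame index = 3358 × 60 + 58 = 201538.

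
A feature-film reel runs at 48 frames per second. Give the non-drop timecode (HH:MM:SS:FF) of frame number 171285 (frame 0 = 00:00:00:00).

171285 ÷ 48 = 3568 full seconds, remainder 21 frames.
3568 s = 0 h 59 min 28 s.
Timecode: 00:59:28:21.

00:59:28:21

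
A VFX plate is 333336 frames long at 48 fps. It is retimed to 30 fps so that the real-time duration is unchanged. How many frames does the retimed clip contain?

208335 frames

Target frames = source frames × (target rate / source rate) = 333336 × (30)/(48) = 333336 × 5/8 = 208335.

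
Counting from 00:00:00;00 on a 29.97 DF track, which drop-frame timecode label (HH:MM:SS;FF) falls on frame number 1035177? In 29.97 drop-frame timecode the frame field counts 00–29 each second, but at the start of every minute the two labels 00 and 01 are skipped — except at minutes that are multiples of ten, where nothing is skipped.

09:35:40;13

Each 10-minute DF block holds 10 × 60 × 30 − 9 × 2 = 17982 frames. 1035177 ÷ 17982 → 57 full blocks, remainder 10203.
Within the partial block the first minute is 1800 frames and each further minute 1798, so 5 further minute boundaries passed. Total skipped labels = 18 × 57 + 2 × 5 = 1036.
Non-drop label index = 1035177 + 1036 = 1036213; at 30 labels/s that is 09:35:40:13, i.e. DF 09:35:40;13.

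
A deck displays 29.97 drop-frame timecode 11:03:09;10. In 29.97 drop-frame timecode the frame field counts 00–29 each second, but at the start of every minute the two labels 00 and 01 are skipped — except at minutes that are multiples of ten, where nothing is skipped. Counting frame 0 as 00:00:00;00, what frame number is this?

Complete 10-minute blocks: 66, each 17982 frames → 1186812.
Remaining 3 whole minutes in the current block: 1800 + 2 × 1798 = 5396 frames.
Within the current minute: 9 × 30 + 10 − 2 = 278 (labels ;00/;01 skipped at this minute). Total = 1186812 + 5396 + 278 = 1192486.

1192486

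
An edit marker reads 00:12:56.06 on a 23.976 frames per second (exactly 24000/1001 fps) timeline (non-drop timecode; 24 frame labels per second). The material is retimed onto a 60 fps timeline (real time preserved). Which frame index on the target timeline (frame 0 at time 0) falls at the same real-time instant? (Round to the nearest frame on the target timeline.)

Source frame index: (0×3600 + 12×60 + 56) × 24 + 6 = 18630.
Real time: 18630 / (24000/1001) = 621621/800 s.
Target frame: (621621/800) × (60) = 1864863/40 ≈ 46621.575 → 46622.

frame 46622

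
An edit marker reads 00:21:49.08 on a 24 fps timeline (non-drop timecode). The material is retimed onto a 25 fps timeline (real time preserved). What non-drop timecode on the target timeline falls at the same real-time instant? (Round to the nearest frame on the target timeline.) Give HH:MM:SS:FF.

Source frame index: (0×3600 + 21×60 + 49) × 24 + 8 = 31424.
Real time: 31424 / (24) = 3928/3 s.
Target frame: (3928/3) × (25) = 98200/3 ≈ 32733.333 → 32733.
At 25 labels/s: frame 32733 → 00:21:49:08.

00:21:49:08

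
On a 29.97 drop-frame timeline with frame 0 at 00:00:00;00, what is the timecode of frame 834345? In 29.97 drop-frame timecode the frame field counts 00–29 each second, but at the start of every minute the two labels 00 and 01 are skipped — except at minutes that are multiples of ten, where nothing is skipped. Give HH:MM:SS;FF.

07:43:59;09

Each 10-minute DF block holds 10 × 60 × 30 − 9 × 2 = 17982 frames. 834345 ÷ 17982 → 46 full blocks, remainder 7173.
Within the partial block the first minute is 1800 frames and each further minute 1798, so 3 further minute boundaries passed. Total skipped labels = 18 × 46 + 2 × 3 = 834.
Non-drop label index = 834345 + 834 = 835179; at 30 labels/s that is 07:43:59:09, i.e. DF 07:43:59;09.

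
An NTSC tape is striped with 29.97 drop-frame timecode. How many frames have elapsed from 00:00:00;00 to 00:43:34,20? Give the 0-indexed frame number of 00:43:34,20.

Complete 10-minute blocks: 4, each 17982 frames → 71928.
Remaining 3 whole minutes in the current block: 1800 + 2 × 1798 = 5396 frames.
Within the current minute: 34 × 30 + 20 − 2 = 1038 (labels ;00/;01 skipped at this minute). Total = 71928 + 5396 + 1038 = 78362.

78362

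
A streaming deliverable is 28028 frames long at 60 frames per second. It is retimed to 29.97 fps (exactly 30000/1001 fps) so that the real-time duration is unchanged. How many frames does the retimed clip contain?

Target frames = source frames × (target rate / source rate) = 28028 × (30000/1001)/(60) = 28028 × 500/1001 = 14000.

14000 frames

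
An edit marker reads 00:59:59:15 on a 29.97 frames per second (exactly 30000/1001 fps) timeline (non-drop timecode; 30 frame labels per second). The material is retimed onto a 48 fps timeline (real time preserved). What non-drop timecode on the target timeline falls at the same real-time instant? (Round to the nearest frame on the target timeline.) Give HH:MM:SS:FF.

Source frame index: (0×3600 + 59×60 + 59) × 30 + 15 = 107985.
Real time: 107985 / (30000/1001) = 7206199/2000 s.
Target frame: (7206199/2000) × (48) = 21618597/125 ≈ 172948.776 → 172949.
At 48 labels/s: frame 172949 → 01:00:03:05.

01:00:03:05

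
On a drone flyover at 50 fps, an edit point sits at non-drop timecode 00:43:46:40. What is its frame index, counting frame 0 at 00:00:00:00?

Total seconds to the label: (0 × 3600 + 43 × 60 + 46) = 2626.
Frame index = 2626 × 50 + 40 = 131340.

131340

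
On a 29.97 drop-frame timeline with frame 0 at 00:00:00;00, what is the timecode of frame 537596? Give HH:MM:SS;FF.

04:58:57;24

Ten DF minutes hold 17982 frames, so frame 537596 lies in block 29 (frames 521478–539459) with 16118 frames into that block.
The block's first minute is 1800 frames and the rest 1798 each; 16118 frames reaches minute 8, so 29 × 18 + 8 × 2 = 538 labels have been skipped so far.
Adding those back, label number 537596 + 538 = 538134 at 30 labels/s is 17937 s + 24 f = 4 h 58 min 57 s frame 24, i.e. 04:58:57;24.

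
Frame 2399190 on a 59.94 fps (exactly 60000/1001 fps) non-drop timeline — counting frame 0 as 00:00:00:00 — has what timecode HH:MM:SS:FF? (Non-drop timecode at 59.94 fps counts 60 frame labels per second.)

11:06:26:30

2399190 ÷ 60 = 39986 full seconds, remainder 30 frames.
39986 s = 11 h 6 min 26 s.
Timecode: 11:06:26:30.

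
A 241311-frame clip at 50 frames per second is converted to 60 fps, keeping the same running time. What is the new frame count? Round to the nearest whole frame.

Frames at target rate = 241311 × (60) / (50) = 1447866/5 ≈ 289573.200.
Nearest whole frame: 289573.

289573 frames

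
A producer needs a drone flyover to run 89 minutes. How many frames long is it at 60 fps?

89 min = 5340 s.
Frames = 5340 × 60 = 320400.

320400 frames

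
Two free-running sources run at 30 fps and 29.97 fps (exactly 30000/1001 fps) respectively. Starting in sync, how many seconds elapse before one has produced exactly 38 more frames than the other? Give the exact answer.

19019/15 seconds

The gap grows by |30000/1001 − 30| = 30/1001 frames per second.
Time for a 38-frame gap: 38 ÷ (30/1001) = 19019/15 s.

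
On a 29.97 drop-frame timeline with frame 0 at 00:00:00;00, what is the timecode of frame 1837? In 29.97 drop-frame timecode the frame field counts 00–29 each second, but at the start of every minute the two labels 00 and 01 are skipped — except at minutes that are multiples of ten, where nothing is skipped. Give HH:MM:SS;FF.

00:01:01;09

Ten DF minutes hold 17982 frames, so frame 1837 lies in block 0 (frames 0–17981) with 1837 frames into that block.
The block's first minute is 1800 frames and the rest 1798 each; 1837 frames reaches minute 1, so 0 × 18 + 1 × 2 = 2 labels have been skipped so far.
Adding those back, label number 1837 + 2 = 1839 at 30 labels/s is 61 s + 9 f = 0 h 1 min 1 s frame 9, i.e. 00:01:01;09.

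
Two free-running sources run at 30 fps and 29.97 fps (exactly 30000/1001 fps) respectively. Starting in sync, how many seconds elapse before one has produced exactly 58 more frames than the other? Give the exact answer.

The gap grows by |30000/1001 − 30| = 30/1001 frames per second.
Time for a 58-frame gap: 58 ÷ (30/1001) = 29029/15 s.

29029/15 seconds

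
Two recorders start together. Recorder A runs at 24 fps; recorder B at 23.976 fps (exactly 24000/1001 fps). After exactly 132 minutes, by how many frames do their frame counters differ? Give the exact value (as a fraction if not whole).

17280/91 frames

132 min = 7920 s.
A emits 24 × 7920 = 190080 frames; B emits 24000/1001 × 7920 = 17280000/91.
Difference = 17280/91 frames (≈ 189.8901); B is behind A.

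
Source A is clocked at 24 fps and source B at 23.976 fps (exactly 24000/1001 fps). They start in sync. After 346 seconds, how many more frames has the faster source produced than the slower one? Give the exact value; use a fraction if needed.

8304/1001 frames

A emits 24 × 346 = 8304 frames; B emits 24000/1001 × 346 = 8304000/1001.
Difference = 8304/1001 frames (≈ 8.2957); B is behind A.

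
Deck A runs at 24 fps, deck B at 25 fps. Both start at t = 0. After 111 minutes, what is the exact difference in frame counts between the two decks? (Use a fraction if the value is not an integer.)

6660 frames

111 min = 6660 s.
A emits 24 × 6660 = 159840 frames; B emits 25 × 6660 = 166500.
Difference = 6660 frames; B is ahead of A.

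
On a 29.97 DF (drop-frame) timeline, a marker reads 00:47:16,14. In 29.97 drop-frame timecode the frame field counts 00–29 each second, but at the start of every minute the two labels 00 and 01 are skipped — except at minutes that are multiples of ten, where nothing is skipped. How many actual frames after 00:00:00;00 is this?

85008

Complete 10-minute blocks: 4, each 17982 frames → 71928.
Remaining 7 whole minutes in the current block: 1800 + 6 × 1798 = 12588 frames.
Within the current minute: 16 × 30 + 14 − 2 = 492 (labels ;00/;01 skipped at this minute). Total = 71928 + 12588 + 492 = 85008.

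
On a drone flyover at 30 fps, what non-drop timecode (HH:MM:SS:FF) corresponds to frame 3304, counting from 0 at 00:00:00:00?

00:01:50:04

3304 ÷ 30 = 110 full seconds, remainder 4 frames.
110 s = 0 h 1 min 50 s.
Timecode: 00:01:50:04.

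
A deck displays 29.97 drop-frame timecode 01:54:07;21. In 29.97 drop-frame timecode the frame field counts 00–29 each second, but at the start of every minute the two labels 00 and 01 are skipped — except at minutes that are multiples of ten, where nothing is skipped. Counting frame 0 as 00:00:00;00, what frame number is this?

Complete 10-minute blocks: 11, each 17982 frames → 197802.
Remaining 4 whole minutes in the current block: 1800 + 3 × 1798 = 7194 frames.
Within the current minute: 7 × 30 + 21 − 2 = 229 (labels ;00/;01 skipped at this minute). Total = 197802 + 7194 + 229 = 205225.

205225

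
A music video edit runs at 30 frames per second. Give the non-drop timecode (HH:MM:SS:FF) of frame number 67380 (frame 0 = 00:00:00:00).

00:37:26:00

67380 ÷ 30 = 2246 full seconds, remainder 0 frames.
2246 s = 0 h 37 min 26 s.
Timecode: 00:37:26:00.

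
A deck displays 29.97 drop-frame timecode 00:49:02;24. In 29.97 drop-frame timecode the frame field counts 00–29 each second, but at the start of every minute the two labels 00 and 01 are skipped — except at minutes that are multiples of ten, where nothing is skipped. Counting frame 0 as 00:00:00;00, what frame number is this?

Complete 10-minute blocks: 4, each 17982 frames → 71928.
Remaining 9 whole minutes in the current block: 1800 + 8 × 1798 = 16184 frames.
Within the current minute: 2 × 30 + 24 − 2 = 82 (labels ;00/;01 skipped at this minute). Total = 71928 + 16184 + 82 = 88194.

88194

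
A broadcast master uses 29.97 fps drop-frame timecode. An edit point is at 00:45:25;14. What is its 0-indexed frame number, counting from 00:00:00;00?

As if non-drop at 30 labels/s: (0 × 3600 + 45 × 60 + 25) × 30 + 14 = 81764.
Minute boundaries passed: 45; those not divisible by 10: 45 − 4 = 41; dropped labels = 2 × 41 = 82.
Actual frame index = 81764 − 82 = 81682.

81682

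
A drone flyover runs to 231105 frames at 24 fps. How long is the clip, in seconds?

Running time = 231105 / (24) = 9629.375 s.

9629.375 seconds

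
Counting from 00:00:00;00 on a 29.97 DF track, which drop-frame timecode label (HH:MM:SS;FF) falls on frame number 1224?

Each 10-minute DF block holds 10 × 60 × 30 − 9 × 2 = 17982 frames. 1224 ÷ 17982 → 0 full blocks, remainder 1224.
Within the partial block the first minute is 1800 frames and each further minute 1798, so 0 further minute boundaries passed. Total skipped labels = 18 × 0 + 2 × 0 = 0.
Non-drop label index = 1224 + 0 = 1224; at 30 labels/s that is 00:00:40:24, i.e. DF 00:00:40;24.

00:00:40;24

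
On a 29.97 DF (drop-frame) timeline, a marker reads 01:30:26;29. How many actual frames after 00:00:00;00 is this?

162647

Complete 10-minute blocks: 9, each 17982 frames → 161838.
Remaining 0 whole minutes in the current block: 0 frames.
Within the current minute: 26 × 30 + 29 = 809. Total = 161838 + 0 + 809 = 162647.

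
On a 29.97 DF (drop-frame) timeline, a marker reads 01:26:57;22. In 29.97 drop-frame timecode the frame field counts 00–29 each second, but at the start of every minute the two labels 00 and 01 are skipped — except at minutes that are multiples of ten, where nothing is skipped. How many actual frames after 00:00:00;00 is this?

Complete 10-minute blocks: 8, each 17982 frames → 143856.
Remaining 6 whole minutes in the current block: 1800 + 5 × 1798 = 10790 frames.
Within the current minute: 57 × 30 + 22 − 2 = 1730 (labels ;00/;01 skipped at this minute). Total = 143856 + 10790 + 1730 = 156376.

156376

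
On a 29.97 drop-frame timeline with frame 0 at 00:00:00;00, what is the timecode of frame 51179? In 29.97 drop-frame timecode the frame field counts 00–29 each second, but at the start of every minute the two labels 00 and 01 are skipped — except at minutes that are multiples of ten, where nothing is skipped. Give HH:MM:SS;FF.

Each 10-minute DF block holds 10 × 60 × 30 − 9 × 2 = 17982 frames. 51179 ÷ 17982 → 2 full blocks, remainder 15215.
Within the partial block the first minute is 1800 frames and each further minute 1798, so 8 further minute boundaries passed. Total skipped labels = 18 × 2 + 2 × 8 = 52.
Non-drop label index = 51179 + 52 = 51231; at 30 labels/s that is 00:28:27:21, i.e. DF 00:28:27;21.

00:28:27;21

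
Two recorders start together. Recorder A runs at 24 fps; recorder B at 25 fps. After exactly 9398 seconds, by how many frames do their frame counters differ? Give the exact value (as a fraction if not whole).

A emits 24 × 9398 = 225552 frames; B emits 25 × 9398 = 234950.
Difference = 9398 frames; B is ahead of A.

9398 frames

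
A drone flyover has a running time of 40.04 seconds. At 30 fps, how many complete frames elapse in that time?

1201 frames

Frames = 40.04 × 30 = 6006/5 ≈ 1201.2000.
Complete frames: 1201.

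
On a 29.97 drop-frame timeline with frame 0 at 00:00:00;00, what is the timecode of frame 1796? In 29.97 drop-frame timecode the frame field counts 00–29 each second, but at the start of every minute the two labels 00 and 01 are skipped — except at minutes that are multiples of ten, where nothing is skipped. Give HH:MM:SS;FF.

Each 10-minute DF block holds 10 × 60 × 30 − 9 × 2 = 17982 frames. 1796 ÷ 17982 → 0 full blocks, remainder 1796.
Within the partial block the first minute is 1800 frames and each further minute 1798, so 0 further minute boundaries passed. Total skipped labels = 18 × 0 + 2 × 0 = 0.
Non-drop label index = 1796 + 0 = 1796; at 30 labels/s that is 00:00:59:26, i.e. DF 00:00:59;26.

00:00:59;26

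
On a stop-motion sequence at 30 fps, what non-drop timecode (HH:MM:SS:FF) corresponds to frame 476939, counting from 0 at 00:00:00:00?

04:24:57:29

476939 ÷ 30 = 15897 full seconds, remainder 29 frames.
15897 s = 4 h 24 min 57 s.
Timecode: 04:24:57:29.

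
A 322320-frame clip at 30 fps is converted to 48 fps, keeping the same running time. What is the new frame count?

Target frames = source frames × (target rate / source rate) = 322320 × (48)/(30) = 322320 × 8/5 = 515712.

515712 frames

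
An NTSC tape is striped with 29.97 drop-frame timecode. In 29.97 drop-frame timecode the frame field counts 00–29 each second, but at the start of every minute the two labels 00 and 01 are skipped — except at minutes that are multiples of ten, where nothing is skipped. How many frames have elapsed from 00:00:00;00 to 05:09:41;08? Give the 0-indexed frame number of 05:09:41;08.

As if non-drop at 30 labels/s: (5 × 3600 + 9 × 60 + 41) × 30 + 8 = 557438.
Minute boundaries passed: 309; those not divisible by 10: 309 − 30 = 279; dropped labels = 2 × 279 = 558.
Actual frame index = 557438 − 558 = 556880.

556880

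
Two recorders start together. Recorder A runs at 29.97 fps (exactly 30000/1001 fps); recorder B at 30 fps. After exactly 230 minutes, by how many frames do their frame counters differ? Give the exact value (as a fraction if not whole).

230 min = 13800 s.
A emits 30000/1001 × 13800 = 414000000/1001 frames; B emits 30 × 13800 = 414000.
Difference = 414000/1001 frames (≈ 413.5864); B is ahead of A.

414000/1001 frames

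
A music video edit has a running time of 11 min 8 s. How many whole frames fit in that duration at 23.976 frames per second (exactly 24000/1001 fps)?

11 min 8 s = 668 s.
Frames = 668 × 24000/1001 = 16032000/1001 ≈ 16015.9840.
Complete frames: 16015.

16015 frames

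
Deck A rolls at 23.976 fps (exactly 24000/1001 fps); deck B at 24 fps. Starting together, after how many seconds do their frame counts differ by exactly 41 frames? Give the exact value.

41041/24 seconds

The gap grows by |24 − 24000/1001| = 24/1001 frames per second.
Time for a 41-frame gap: 41 ÷ (24/1001) = 41041/24 s.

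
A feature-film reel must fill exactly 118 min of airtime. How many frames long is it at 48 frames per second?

339840 frames

118 min = 7080 s.
Frames = 7080 × 48 = 339840.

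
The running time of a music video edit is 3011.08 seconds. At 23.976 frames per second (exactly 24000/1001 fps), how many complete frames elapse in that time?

72193 frames

Frames = 3011.08 × 24000/1001 = 72265920/1001 ≈ 72193.7263.
Complete frames: 72193.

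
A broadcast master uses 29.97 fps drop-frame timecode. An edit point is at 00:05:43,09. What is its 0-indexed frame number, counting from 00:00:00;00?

10289

Complete 10-minute blocks: 0, each 17982 frames → 0.
Remaining 5 whole minutes in the current block: 1800 + 4 × 1798 = 8992 frames.
Within the current minute: 43 × 30 + 9 − 2 = 1297 (labels ;00/;01 skipped at this minute). Total = 0 + 8992 + 1297 = 10289.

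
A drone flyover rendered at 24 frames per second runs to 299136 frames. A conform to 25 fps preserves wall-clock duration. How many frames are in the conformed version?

311600 frames

Target frames = source frames × (target rate / source rate) = 299136 × (25)/(24) = 299136 × 25/24 = 311600.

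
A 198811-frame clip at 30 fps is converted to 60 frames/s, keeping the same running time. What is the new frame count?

Frames at target rate = 198811 × (60) / (30) = 397622.

397622 frames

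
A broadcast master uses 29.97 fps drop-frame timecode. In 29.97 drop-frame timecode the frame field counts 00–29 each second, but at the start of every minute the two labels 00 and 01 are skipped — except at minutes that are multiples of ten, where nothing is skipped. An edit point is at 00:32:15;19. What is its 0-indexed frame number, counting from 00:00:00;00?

58011

Complete 10-minute blocks: 3, each 17982 frames → 53946.
Remaining 2 whole minutes in the current block: 1800 + 1 × 1798 = 3598 frames.
Within the current minute: 15 × 30 + 19 − 2 = 467 (labels ;00/;01 skipped at this minute). Total = 53946 + 3598 + 467 = 58011.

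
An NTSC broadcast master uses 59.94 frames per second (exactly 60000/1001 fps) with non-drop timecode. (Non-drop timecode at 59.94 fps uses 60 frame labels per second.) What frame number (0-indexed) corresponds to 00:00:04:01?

frame 241

Total seconds to the label: (0 × 3600 + 0 × 60 + 4) = 4.
Frame index = 4 × 60 + 1 = 241.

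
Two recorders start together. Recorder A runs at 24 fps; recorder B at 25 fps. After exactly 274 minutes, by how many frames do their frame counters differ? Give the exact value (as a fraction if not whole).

16440 frames

274 min = 16440 s.
A emits 24 × 16440 = 394560 frames; B emits 25 × 16440 = 411000.
Difference = 16440 frames; B is ahead of A.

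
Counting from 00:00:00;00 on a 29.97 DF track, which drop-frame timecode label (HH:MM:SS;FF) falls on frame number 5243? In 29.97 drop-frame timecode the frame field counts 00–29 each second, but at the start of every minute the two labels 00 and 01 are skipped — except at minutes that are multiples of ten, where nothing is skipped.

00:02:54;27

Each 10-minute DF block holds 10 × 60 × 30 − 9 × 2 = 17982 frames. 5243 ÷ 17982 → 0 full blocks, remainder 5243.
Within the partial block the first minute is 1800 frames and each further minute 1798, so 2 further minute boundaries passed. Total skipped labels = 18 × 0 + 2 × 2 = 4.
Non-drop label index = 5243 + 4 = 5247; at 30 labels/s that is 00:02:54:27, i.e. DF 00:02:54;27.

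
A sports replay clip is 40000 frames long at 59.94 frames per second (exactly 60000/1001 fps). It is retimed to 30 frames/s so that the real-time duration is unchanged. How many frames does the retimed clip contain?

20020 frames

Target frames = source frames × (target rate / source rate) = 40000 × (30)/(60000/1001) = 40000 × 1001/2000 = 20020.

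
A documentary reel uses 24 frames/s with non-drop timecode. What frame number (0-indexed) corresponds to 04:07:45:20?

Total seconds to the label: (4 × 3600 + 7 × 60 + 45) = 14865.
Frame index = 14865 × 24 + 20 = 356780.

frame 356780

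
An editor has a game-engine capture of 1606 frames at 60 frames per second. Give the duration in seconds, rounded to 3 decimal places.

26.767 seconds

Running time = 1606 × 1/60 = 803/30 s ≈ 26.767 s.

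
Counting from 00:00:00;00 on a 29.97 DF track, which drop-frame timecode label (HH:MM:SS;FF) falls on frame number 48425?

00:26:55;23

Each 10-minute DF block holds 10 × 60 × 30 − 9 × 2 = 17982 frames. 48425 ÷ 17982 → 2 full blocks, remainder 12461.
Within the partial block the first minute is 1800 frames and each further minute 1798, so 6 further minute boundaries passed. Total skipped labels = 18 × 2 + 2 × 6 = 48.
Non-drop label index = 48425 + 48 = 48473; at 30 labels/s that is 00:26:55:23, i.e. DF 00:26:55;23.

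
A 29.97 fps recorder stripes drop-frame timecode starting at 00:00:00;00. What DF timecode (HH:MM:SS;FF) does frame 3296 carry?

00:01:49;28

Ten DF minutes hold 17982 frames, so frame 3296 lies in block 0 (frames 0–17981) with 3296 frames into that block.
The block's first minute is 1800 frames and the rest 1798 each; 3296 frames reaches minute 1, so 0 × 18 + 1 × 2 = 2 labels have been skipped so far.
Adding those back, label number 3296 + 2 = 3298 at 30 labels/s is 109 s + 28 f = 0 h 1 min 49 s frame 28, i.e. 00:01:49;28.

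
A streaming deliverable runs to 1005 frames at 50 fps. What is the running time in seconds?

Running time = 1005 / (50) = 20.1 s.

20.1 seconds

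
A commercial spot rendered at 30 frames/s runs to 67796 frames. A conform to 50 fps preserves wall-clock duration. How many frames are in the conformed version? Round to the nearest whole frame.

112993 frames

Frames at target rate = 67796 × (50) / (30) = 338980/3 ≈ 112993.333.
Nearest whole frame: 112993.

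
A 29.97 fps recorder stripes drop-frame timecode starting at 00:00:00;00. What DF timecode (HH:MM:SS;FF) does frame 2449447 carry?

Ten DF minutes hold 17982 frames, so frame 2449447 lies in block 136 (frames 2445552–2463533) with 3895 frames into that block.
The block's first minute is 1800 frames and the rest 1798 each; 3895 frames reaches minute 2, so 136 × 18 + 2 × 2 = 2452 labels have been skipped so far.
Adding those back, label number 2449447 + 2452 = 2451899 at 30 labels/s is 81729 s + 29 f = 22 h 42 min 9 s frame 29, i.e. 22:42:09;29.

22:42:09;29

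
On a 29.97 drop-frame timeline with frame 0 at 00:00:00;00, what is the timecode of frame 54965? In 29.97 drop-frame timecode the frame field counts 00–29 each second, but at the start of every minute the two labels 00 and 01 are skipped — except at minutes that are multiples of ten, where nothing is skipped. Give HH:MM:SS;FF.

Ten DF minutes hold 17982 frames, so frame 54965 lies in block 3 (frames 53946–71927) with 1019 frames into that block.
The block's first minute is 1800 frames and the rest 1798 each; 1019 frames reaches minute 0, so 3 × 18 + 0 × 2 = 54 labels have been skipped so far.
Adding those back, label number 54965 + 54 = 55019 at 30 labels/s is 1833 s + 29 f = 0 h 30 min 33 s frame 29, i.e. 00:30:33;29.

00:30:33;29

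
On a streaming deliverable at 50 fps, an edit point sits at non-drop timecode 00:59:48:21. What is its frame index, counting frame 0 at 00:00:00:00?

Total seconds to the label: (0 × 3600 + 59 × 60 + 48) = 3588.
Frame index = 3588 × 50 + 21 = 179421.

179421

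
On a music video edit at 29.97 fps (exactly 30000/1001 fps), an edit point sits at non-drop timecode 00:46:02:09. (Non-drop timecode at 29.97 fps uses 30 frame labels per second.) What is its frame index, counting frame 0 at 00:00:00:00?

82869

Total seconds to the label: (0 × 3600 + 46 × 60 + 2) = 2762.
Frame index = 2762 × 30 + 9 = 82869.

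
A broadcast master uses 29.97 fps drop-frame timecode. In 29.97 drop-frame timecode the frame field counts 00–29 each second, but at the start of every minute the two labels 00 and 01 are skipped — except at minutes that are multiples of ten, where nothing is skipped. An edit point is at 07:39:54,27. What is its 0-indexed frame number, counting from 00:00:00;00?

827019

As if non-drop at 30 labels/s: (7 × 3600 + 39 × 60 + 54) × 30 + 27 = 827847.
Minute boundaries passed: 459; those not divisible by 10: 459 − 45 = 414; dropped labels = 2 × 414 = 828.
Actual frame index = 827847 − 828 = 827019.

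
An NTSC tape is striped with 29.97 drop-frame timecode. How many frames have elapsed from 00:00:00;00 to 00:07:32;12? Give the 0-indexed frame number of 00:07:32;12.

As if non-drop at 30 labels/s: (0 × 3600 + 7 × 60 + 32) × 30 + 12 = 13572.
Minute boundaries passed: 7; those not divisible by 10: 7 − 0 = 7; dropped labels = 2 × 7 = 14.
Actual frame index = 13572 − 14 = 13558.

13558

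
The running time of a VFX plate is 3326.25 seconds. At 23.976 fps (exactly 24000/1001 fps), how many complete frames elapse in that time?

Frames = 3326.25 × 24000/1001 = 79830000/1001 ≈ 79750.2498.
Complete frames: 79750.

79750 frames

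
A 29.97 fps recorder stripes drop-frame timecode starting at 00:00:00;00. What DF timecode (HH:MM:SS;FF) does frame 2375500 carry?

22:01:02;18

Ten DF minutes hold 17982 frames, so frame 2375500 lies in block 132 (frames 2373624–2391605) with 1876 frames into that block.
The block's first minute is 1800 frames and the rest 1798 each; 1876 frames reaches minute 1, so 132 × 18 + 1 × 2 = 2378 labels have been skipped so far.
Adding those back, label number 2375500 + 2378 = 2377878 at 30 labels/s is 79262 s + 18 f = 22 h 1 min 2 s frame 18, i.e. 22:01:02;18.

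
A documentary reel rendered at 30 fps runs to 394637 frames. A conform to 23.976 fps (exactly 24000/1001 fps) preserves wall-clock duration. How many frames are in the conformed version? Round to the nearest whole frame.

Frames at target rate = 394637 × (24000/1001) / (30) = 315709600/1001 ≈ 315394.206.
Nearest whole frame: 315394.

315394 frames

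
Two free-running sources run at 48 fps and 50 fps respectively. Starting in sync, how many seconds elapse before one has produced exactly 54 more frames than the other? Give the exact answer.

The gap grows by |50 − 48| = 2 frames per second.
Time for a 54-frame gap: 54 ÷ (2) = 27 s.

27 seconds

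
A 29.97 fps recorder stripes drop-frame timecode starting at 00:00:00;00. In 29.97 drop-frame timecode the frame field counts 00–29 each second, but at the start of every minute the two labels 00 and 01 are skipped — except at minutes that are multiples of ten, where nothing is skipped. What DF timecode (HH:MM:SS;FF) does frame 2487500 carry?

23:03:19;20

Each 10-minute DF block holds 10 × 60 × 30 − 9 × 2 = 17982 frames. 2487500 ÷ 17982 → 138 full blocks, remainder 5984.
Within the partial block the first minute is 1800 frames and each further minute 1798, so 3 further minute boundaries passed. Total skipped labels = 18 × 138 + 2 × 3 = 2490.
Non-drop label index = 2487500 + 2490 = 2489990; at 30 labels/s that is 23:03:19:20, i.e. DF 23:03:19;20.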